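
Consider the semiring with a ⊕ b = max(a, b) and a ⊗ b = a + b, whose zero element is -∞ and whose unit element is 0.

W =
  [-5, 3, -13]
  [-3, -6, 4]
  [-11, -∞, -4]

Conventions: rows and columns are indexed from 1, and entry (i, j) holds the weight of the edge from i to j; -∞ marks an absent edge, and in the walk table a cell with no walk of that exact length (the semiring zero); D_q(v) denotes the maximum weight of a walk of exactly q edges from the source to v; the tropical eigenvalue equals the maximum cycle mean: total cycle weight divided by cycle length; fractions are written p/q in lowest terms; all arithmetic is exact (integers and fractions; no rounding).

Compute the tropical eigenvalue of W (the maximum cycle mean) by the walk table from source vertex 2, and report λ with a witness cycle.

q=0: [-∞, 0, -∞]
q=1: [-3, -6, 4]
q=2: [-7, 0, 0]
q=3: [-3, -4, 4]
Optimal cycle mean attained by: cycle 1->2->1, total 3 + (-3), length 2.
Answer: λ = 0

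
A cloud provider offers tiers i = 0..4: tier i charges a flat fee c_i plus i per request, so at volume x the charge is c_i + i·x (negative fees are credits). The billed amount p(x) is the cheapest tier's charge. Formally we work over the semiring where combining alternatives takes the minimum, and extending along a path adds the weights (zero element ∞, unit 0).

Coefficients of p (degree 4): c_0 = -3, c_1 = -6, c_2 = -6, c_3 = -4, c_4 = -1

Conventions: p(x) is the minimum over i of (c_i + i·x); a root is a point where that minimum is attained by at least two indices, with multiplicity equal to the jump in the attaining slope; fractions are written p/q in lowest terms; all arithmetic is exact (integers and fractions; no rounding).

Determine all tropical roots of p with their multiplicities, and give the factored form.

hull edge (i=0, c=-3) to (i=1, c=-6): slope -3, span 1
hull edge (i=1, c=-6) to (i=2, c=-6): slope 0, span 1
hull edge (i=2, c=-6) to (i=3, c=-4): slope 2, span 1
hull edge (i=3, c=-4) to (i=4, c=-1): slope 3, span 1
Factored form: p(x) = -1 ⊗ (x ⊕ (-3)) ⊗ (x ⊕ (-2)) ⊗ (x ⊕ 0) ⊗ (x ⊕ 3)
Answer: roots = -3 (mult 1), -2 (mult 1), 0 (mult 1), 3 (mult 1)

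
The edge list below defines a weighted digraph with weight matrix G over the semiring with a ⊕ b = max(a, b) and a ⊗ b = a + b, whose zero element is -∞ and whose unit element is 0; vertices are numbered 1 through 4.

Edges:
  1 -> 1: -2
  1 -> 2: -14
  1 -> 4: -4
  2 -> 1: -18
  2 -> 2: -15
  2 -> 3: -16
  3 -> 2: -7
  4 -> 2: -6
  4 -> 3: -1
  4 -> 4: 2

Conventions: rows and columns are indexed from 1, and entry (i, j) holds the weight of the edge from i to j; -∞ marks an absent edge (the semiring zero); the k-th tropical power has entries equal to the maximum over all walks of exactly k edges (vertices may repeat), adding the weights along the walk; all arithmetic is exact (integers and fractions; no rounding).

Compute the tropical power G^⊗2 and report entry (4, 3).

G^⊗2:
  [-4, -10, -5, -2]
  [-20, -23, -31, -22]
  [-25, -22, -23, -∞]
  [-24, -4, 1, 4]
Key observation: the optimum is the walk 4->4->3, with weight 2 + (-1) = 1.
Optimal value attained by: walk 4->4->3.
Answer: (G^⊗2)[4][3] = 1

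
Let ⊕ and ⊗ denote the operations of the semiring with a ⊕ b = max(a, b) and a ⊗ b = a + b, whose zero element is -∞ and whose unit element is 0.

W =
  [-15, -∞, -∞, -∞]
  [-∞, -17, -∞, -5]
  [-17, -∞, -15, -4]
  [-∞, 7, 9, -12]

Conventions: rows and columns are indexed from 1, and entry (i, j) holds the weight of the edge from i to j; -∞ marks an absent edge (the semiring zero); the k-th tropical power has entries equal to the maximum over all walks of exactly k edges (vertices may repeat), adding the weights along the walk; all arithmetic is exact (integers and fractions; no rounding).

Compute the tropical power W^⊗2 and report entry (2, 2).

W^⊗2:
  [-30, -∞, -∞, -∞]
  [-∞, 2, 4, -17]
  [-32, 3, 5, -16]
  [-8, -5, -3, 5]
Key observation: the optimum is the walk 2->4->2, with weight (-5) + 7 = 2.
Optimal value attained by: walk 2->4->2.
Answer: (W^⊗2)[2][2] = 2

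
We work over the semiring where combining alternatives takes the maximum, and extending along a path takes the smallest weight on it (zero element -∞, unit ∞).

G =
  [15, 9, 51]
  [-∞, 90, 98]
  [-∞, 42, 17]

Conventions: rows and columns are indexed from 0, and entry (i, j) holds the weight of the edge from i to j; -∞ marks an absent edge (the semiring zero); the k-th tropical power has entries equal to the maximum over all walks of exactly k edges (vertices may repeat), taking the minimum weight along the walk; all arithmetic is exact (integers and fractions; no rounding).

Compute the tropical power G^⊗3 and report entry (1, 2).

G^⊗2:
  [15, 42, 17]
  [-∞, 90, 90]
  [-∞, 42, 42]
G^⊗3:
  [15, 42, 42]
  [-∞, 90, 90]
  [-∞, 42, 42]
Key observation: the optimum is the walk 1->1->1->2, with weight 90 min 90 min 98 = 90.
Optimal value attained by: walk 1->1->1->2.
Answer: (G^⊗3)[1][2] = 90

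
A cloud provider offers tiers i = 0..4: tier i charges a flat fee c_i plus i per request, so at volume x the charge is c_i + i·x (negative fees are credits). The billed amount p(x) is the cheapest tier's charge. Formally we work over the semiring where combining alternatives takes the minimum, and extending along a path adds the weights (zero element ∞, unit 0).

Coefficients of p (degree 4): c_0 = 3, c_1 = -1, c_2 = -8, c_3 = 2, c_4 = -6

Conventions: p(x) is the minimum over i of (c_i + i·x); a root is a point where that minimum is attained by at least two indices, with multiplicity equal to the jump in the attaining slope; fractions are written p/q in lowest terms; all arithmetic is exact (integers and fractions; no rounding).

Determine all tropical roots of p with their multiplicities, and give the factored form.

hull edge (i=0, c=3) to (i=2, c=-8): slope -11/2, span 2
hull edge (i=2, c=-8) to (i=4, c=-6): slope 1, span 2
Factored form: p(x) = -6 ⊗ (x ⊕ (-1)) ⊗ (x ⊕ (-1)) ⊗ (x ⊕ 11/2) ⊗ (x ⊕ 11/2)
Answer: roots = -1 (mult 2), 11/2 (mult 2)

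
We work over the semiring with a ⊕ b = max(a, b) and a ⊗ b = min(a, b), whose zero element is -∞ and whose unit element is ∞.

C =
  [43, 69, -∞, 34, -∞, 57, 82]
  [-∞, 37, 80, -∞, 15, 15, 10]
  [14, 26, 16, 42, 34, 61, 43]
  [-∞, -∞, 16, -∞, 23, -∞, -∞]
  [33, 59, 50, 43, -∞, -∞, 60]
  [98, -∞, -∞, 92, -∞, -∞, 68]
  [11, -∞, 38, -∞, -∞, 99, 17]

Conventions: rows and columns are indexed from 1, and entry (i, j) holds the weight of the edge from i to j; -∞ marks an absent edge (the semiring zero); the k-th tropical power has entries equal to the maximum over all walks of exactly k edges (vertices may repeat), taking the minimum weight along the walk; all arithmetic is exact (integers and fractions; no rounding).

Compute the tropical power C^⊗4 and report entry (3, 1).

C^⊗2:
  [57, 43, 69, 57, 23, 82, 57]
  [15, 37, 37, 42, 34, 61, 43]
  [61, 34, 38, 61, 23, 43, 61]
  [23, 23, 23, 23, 16, 16, 23]
  [33, 37, 59, 42, 34, 60, 43]
  [43, 69, 38, 34, 23, 68, 82]
  [98, 26, 17, 92, 34, 38, 68]
C^⊗3:
  [82, 57, 43, 82, 34, 61, 68]
  [61, 37, 38, 61, 34, 43, 61]
  [43, 61, 38, 43, 34, 61, 61]
  [23, 23, 23, 23, 23, 23, 23]
  [60, 37, 38, 60, 34, 59, 60]
  [68, 43, 69, 68, 34, 82, 68]
  [43, 69, 38, 38, 23, 68, 82]
C^⊗4:
  [61, 69, 57, 61, 34, 68, 82]
  [43, 61, 38, 43, 34, 61, 61]
  [61, 43, 61, 61, 34, 61, 61]
  [23, 23, 23, 23, 23, 23, 23]
  [59, 60, 38, 59, 34, 60, 60]
  [82, 68, 43, 82, 34, 68, 68]
  [68, 43, 69, 68, 34, 82, 68]
Key observation: the optimum is the walk 3->6->7->6->1, with weight 61 min 68 min 99 min 98 = 61.
Optimal value attained by: walk 3->6->7->6->1.
Answer: (C^⊗4)[3][1] = 61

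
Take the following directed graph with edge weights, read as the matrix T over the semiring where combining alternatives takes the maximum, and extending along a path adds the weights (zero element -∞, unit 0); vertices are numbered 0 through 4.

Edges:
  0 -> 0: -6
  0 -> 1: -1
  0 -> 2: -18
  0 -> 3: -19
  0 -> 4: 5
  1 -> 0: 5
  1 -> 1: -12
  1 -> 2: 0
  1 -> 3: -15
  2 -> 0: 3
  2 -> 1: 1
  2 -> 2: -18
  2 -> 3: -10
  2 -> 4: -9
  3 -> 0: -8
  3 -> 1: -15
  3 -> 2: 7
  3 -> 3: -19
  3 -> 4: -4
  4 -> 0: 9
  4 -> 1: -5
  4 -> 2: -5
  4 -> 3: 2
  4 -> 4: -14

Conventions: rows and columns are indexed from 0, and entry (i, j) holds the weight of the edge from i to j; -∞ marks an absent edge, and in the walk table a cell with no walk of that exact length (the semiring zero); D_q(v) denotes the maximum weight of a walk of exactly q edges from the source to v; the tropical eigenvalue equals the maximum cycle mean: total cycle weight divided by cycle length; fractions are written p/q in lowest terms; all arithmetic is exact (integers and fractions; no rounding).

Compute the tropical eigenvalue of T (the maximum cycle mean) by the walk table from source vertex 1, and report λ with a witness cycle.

q=0: [-∞, 0, -∞, -∞, -∞]
q=1: [5, -12, 0, -15, -∞]
q=2: [3, 4, -8, -10, 10]
q=3: [19, 5, 5, 12, 8]
q=4: [17, 18, 19, 10, 24]
q=5: [33, 20, 19, 26, 22]
Optimal cycle mean attained by: cycle 0->4->0, total 5 + 9, length 2.
Answer: λ = 7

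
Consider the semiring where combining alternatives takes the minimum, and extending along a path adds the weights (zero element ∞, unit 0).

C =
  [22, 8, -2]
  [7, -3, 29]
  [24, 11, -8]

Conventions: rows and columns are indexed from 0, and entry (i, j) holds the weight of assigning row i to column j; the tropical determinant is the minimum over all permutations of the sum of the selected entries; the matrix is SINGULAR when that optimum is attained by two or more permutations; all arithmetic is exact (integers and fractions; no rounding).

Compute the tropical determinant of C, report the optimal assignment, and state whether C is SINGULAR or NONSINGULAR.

σ = (0, 1, 2): 22 + (-3) + (-8) = 11
σ = (0, 2, 1): 22 + 29 + 11 = 62
σ = (1, 0, 2): 8 + 7 + (-8) = 7
σ = (1, 2, 0): 8 + 29 + 24 = 61
σ = (2, 0, 1): (-2) + 7 + 11 = 16
σ = (2, 1, 0): (-2) + (-3) + 24 = 19
Optimal value attained by: σ = (1, 0, 2).
Answer: det⊕(C) = 7; verdict: NONSINGULAR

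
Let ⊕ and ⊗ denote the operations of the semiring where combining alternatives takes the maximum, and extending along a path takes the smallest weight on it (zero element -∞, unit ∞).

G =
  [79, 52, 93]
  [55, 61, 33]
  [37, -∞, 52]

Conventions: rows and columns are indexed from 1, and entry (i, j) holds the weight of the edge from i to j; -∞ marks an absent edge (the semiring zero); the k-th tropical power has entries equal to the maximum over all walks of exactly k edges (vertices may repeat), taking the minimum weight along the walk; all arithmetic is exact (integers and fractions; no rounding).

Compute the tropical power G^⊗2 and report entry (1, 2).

G^⊗2:
  [79, 52, 79]
  [55, 61, 55]
  [37, 37, 52]
Key observation: the optimum is the walk 1->1->2, with weight 79 min 52 = 52.
Optimal value attained by: walk 1->1->2.
Answer: (G^⊗2)[1][2] = 52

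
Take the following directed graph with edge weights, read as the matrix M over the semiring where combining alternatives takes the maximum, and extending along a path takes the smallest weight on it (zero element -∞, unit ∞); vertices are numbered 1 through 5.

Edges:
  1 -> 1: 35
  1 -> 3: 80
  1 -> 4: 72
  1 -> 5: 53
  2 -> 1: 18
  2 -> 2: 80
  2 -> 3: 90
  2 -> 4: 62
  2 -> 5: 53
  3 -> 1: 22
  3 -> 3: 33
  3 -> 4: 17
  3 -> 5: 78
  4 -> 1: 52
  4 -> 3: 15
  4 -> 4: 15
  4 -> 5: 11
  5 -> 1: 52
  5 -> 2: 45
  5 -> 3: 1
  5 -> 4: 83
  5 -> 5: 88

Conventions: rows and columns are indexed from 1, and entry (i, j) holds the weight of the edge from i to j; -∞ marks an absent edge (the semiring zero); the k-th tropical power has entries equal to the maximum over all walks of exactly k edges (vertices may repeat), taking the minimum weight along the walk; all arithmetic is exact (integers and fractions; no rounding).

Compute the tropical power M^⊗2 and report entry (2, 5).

M^⊗2:
  [52, 45, 35, 53, 78]
  [52, 80, 80, 62, 78]
  [52, 45, 33, 78, 78]
  [35, 11, 52, 52, 52]
  [52, 45, 52, 83, 88]
Key observation: the optimum is the walk 2->3->5, with weight 90 min 78 = 78.
Optimal value attained by: walk 2->3->5.
Answer: (M^⊗2)[2][5] = 78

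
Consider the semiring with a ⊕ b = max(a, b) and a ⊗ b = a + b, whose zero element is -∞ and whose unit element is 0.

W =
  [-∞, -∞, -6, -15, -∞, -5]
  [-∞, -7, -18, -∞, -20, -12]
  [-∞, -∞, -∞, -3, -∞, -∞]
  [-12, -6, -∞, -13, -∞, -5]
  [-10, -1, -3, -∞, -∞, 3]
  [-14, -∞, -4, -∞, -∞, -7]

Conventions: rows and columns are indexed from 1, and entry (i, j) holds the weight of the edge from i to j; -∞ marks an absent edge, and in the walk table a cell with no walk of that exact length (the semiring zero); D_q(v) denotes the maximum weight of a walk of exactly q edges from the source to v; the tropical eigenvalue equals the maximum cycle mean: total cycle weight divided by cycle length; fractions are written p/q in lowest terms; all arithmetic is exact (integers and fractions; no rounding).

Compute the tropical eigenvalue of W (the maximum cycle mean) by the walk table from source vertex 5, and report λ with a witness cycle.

q=0: [-∞, -∞, -∞, -∞, 0, -∞]
q=1: [-10, -1, -3, -∞, -∞, 3]
q=2: [-11, -8, -1, -6, -21, -4]
q=3: [-18, -12, -8, -4, -28, -11]
q=4: [-16, -10, -15, -11, -32, -9]
q=5: [-23, -17, -13, -18, -30, -16]
q=6: [-30, -24, -20, -16, -37, -23]
Optimal cycle mean attained by: cycle 3->4->6->3, total (-3) + (-5) + (-4), length 3.
Answer: λ = -4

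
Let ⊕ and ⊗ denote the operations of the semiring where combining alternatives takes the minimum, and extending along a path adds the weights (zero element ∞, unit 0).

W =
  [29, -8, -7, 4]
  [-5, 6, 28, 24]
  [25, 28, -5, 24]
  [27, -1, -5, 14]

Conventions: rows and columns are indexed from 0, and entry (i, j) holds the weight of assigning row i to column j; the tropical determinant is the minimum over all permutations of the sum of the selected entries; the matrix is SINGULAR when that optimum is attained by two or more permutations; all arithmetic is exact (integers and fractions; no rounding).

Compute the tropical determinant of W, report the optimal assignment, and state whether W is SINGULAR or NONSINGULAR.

σ = (0, 1, 2, 3): 29 + 6 + (-5) + 14 = 44
σ = (0, 1, 3, 2): 29 + 6 + 24 + (-5) = 54
σ = (0, 2, 1, 3): 29 + 28 + 28 + 14 = 99
σ = (0, 2, 3, 1): 29 + 28 + 24 + (-1) = 80
σ = (0, 3, 1, 2): 29 + 24 + 28 + (-5) = 76
σ = (0, 3, 2, 1): 29 + 24 + (-5) + (-1) = 47
σ = (1, 0, 2, 3): (-8) + (-5) + (-5) + 14 = -4
σ = (1, 0, 3, 2): (-8) + (-5) + 24 + (-5) = 6
σ = (1, 2, 0, 3): (-8) + 28 + 25 + 14 = 59
σ = (1, 2, 3, 0): (-8) + 28 + 24 + 27 = 71
σ = (1, 3, 0, 2): (-8) + 24 + 25 + (-5) = 36
σ = (1, 3, 2, 0): (-8) + 24 + (-5) + 27 = 38
σ = (2, 0, 1, 3): (-7) + (-5) + 28 + 14 = 30
σ = (2, 0, 3, 1): (-7) + (-5) + 24 + (-1) = 11
σ = (2, 1, 0, 3): (-7) + 6 + 25 + 14 = 38
σ = (2, 1, 3, 0): (-7) + 6 + 24 + 27 = 50
σ = (2, 3, 0, 1): (-7) + 24 + 25 + (-1) = 41
σ = (2, 3, 1, 0): (-7) + 24 + 28 + 27 = 72
σ = (3, 0, 1, 2): 4 + (-5) + 28 + (-5) = 22
σ = (3, 0, 2, 1): 4 + (-5) + (-5) + (-1) = -7
σ = (3, 1, 0, 2): 4 + 6 + 25 + (-5) = 30
σ = (3, 1, 2, 0): 4 + 6 + (-5) + 27 = 32
σ = (3, 2, 0, 1): 4 + 28 + 25 + (-1) = 56
σ = (3, 2, 1, 0): 4 + 28 + 28 + 27 = 87
Optimal value attained by: σ = (3, 0, 2, 1).
Answer: det⊕(W) = -7; verdict: NONSINGULAR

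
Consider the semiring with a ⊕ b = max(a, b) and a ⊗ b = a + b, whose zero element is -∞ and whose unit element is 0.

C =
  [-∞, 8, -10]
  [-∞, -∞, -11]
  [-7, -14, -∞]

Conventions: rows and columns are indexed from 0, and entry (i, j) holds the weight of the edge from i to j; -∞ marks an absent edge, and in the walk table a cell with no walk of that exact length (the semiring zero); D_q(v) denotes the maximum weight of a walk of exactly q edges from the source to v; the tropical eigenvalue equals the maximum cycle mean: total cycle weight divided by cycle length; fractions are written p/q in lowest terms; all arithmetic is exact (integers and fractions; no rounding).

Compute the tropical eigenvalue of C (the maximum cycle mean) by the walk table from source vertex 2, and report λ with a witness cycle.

q=0: [-∞, -∞, 0]
q=1: [-7, -14, -∞]
q=2: [-∞, 1, -17]
q=3: [-24, -31, -10]
Optimal cycle mean attained by: cycle 0->1->2->0, total 8 + (-11) + (-7), length 3.
Answer: λ = -10/3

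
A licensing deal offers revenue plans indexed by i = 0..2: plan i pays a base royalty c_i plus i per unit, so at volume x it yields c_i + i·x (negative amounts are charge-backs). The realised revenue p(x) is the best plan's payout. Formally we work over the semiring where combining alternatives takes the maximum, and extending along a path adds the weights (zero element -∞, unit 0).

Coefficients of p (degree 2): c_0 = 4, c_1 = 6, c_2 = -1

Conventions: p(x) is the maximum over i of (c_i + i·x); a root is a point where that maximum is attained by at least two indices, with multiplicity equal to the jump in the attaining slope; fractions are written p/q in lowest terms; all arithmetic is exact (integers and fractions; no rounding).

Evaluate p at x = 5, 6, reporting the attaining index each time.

p(5) = max(4+0·5=4, 6+1·5=11, -1+2·5=9) = 11 (attained by i=1)
p(6) = max(4+0·6=4, 6+1·6=12, -1+2·6=11) = 12 (attained by i=1)
Answer: p(5) = 11; p(6) = 12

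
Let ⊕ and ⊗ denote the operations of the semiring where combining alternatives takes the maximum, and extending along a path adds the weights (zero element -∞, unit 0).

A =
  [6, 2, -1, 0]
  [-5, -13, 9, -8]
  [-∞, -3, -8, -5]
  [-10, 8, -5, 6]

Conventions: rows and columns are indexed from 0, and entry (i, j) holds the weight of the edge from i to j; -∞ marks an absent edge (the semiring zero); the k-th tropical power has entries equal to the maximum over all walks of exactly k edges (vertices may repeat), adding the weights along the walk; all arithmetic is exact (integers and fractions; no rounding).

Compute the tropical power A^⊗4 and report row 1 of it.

A^⊗2:
  [12, 8, 11, 6]
  [1, 6, 1, 4]
  [-8, 3, 6, 1]
  [3, 14, 17, 12]
A^⊗3:
  [18, 14, 17, 12]
  [7, 12, 15, 10]
  [-2, 9, 12, 7]
  [9, 20, 23, 18]
A^⊗4:
  [24, 20, 23, 18]
  [13, 18, 21, 16]
  [4, 15, 18, 13]
  [15, 26, 29, 24]
Answer: row 1 of A^⊗4 = [13, 18, 21, 16]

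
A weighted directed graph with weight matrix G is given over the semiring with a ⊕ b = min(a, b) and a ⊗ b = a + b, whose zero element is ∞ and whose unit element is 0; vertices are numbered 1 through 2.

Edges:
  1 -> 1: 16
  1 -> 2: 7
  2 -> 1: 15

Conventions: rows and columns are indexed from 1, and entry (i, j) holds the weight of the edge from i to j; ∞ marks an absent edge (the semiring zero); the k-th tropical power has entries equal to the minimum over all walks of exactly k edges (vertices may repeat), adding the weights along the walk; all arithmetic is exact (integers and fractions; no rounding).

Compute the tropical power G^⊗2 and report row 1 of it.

G^⊗2:
  [22, 23]
  [31, 22]
Answer: row 1 of G^⊗2 = [22, 23]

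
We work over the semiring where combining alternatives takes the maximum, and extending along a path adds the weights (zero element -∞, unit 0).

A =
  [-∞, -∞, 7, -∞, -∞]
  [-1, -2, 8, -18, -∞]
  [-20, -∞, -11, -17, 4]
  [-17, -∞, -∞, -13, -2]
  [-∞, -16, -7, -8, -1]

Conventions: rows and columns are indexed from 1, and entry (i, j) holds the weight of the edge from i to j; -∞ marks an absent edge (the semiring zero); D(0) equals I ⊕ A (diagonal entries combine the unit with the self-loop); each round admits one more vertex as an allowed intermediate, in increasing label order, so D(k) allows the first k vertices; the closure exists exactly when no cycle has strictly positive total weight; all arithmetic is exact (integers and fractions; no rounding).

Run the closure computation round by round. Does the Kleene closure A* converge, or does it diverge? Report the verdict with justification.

D(0):
  [0, -∞, 7, -∞, -∞]
  [-1, 0, 8, -18, -∞]
  [-20, -∞, 0, -17, 4]
  [-17, -∞, -∞, 0, -2]
  [-∞, -16, -7, -8, 0]
D(1):
  [0, -∞, 7, -∞, -∞]
  [-1, 0, 8, -18, -∞]
  [-20, -∞, 0, -17, 4]
  [-17, -∞, -10, 0, -2]
  [-∞, -16, -7, -8, 0]
D(2):
  [0, -∞, 7, -∞, -∞]
  [-1, 0, 8, -18, -∞]
  [-20, -∞, 0, -17, 4]
  [-17, -∞, -10, 0, -2]
  [-17, -16, -7, -8, 0]
D(3):
  [0, -∞, 7, -10, 11]
  [-1, 0, 8, -9, 12]
  [-20, -∞, 0, -17, 4]
  [-17, -∞, -10, 0, -2]
  [-17, -16, -7, -8, 0]
D(4):
  [0, -∞, 7, -10, 11]
  [-1, 0, 8, -9, 12]
  [-20, -∞, 0, -17, 4]
  [-17, -∞, -10, 0, -2]
  [-17, -16, -7, -8, 0]
D(5):
  [0, -5, 7, 3, 11]
  [-1, 0, 8, 4, 12]
  [-13, -12, 0, -4, 4]
  [-17, -18, -9, 0, -2]
  [-17, -16, -7, -8, 0]
Key observation: every diagonal entry stays at the unit through all rounds, so no improving cycle exists.
Answer: CONVERGES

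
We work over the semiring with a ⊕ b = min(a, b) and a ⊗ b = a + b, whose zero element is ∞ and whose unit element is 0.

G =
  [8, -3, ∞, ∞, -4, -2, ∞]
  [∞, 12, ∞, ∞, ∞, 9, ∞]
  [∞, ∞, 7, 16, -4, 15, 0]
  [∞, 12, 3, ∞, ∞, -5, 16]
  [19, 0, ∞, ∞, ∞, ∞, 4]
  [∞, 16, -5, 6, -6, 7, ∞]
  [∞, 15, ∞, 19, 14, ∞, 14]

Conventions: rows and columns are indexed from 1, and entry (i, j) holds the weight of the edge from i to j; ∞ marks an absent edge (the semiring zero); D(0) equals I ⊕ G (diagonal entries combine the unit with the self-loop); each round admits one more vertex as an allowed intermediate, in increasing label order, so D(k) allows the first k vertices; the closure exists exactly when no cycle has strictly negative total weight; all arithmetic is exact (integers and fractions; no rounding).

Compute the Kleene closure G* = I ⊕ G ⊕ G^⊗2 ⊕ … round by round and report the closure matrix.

D(0):
  [0, -3, ∞, ∞, -4, -2, ∞]
  [∞, 0, ∞, ∞, ∞, 9, ∞]
  [∞, ∞, 0, 16, -4, 15, 0]
  [∞, 12, 3, 0, ∞, -5, 16]
  [19, 0, ∞, ∞, 0, ∞, 4]
  [∞, 16, -5, 6, -6, 0, ∞]
  [∞, 15, ∞, 19, 14, ∞, 0]
D(1):
  [0, -3, ∞, ∞, -4, -2, ∞]
  [∞, 0, ∞, ∞, ∞, 9, ∞]
  [∞, ∞, 0, 16, -4, 15, 0]
  [∞, 12, 3, 0, ∞, -5, 16]
  [19, 0, ∞, ∞, 0, 17, 4]
  [∞, 16, -5, 6, -6, 0, ∞]
  [∞, 15, ∞, 19, 14, ∞, 0]
D(2):
  [0, -3, ∞, ∞, -4, -2, ∞]
  [∞, 0, ∞, ∞, ∞, 9, ∞]
  [∞, ∞, 0, 16, -4, 15, 0]
  [∞, 12, 3, 0, ∞, -5, 16]
  [19, 0, ∞, ∞, 0, 9, 4]
  [∞, 16, -5, 6, -6, 0, ∞]
  [∞, 15, ∞, 19, 14, 24, 0]
D(3):
  [0, -3, ∞, ∞, -4, -2, ∞]
  [∞, 0, ∞, ∞, ∞, 9, ∞]
  [∞, ∞, 0, 16, -4, 15, 0]
  [∞, 12, 3, 0, -1, -5, 3]
  [19, 0, ∞, ∞, 0, 9, 4]
  [∞, 16, -5, 6, -9, 0, -5]
  [∞, 15, ∞, 19, 14, 24, 0]
D(4):
  [0, -3, ∞, ∞, -4, -2, ∞]
  [∞, 0, ∞, ∞, ∞, 9, ∞]
  [∞, 28, 0, 16, -4, 11, 0]
  [∞, 12, 3, 0, -1, -5, 3]
  [19, 0, ∞, ∞, 0, 9, 4]
  [∞, 16, -5, 6, -9, 0, -5]
  [∞, 15, 22, 19, 14, 14, 0]
D(5):
  [0, -4, ∞, ∞, -4, -2, 0]
  [∞, 0, ∞, ∞, ∞, 9, ∞]
  [15, -4, 0, 16, -4, 5, 0]
  [18, -1, 3, 0, -1, -5, 3]
  [19, 0, ∞, ∞, 0, 9, 4]
  [10, -9, -5, 6, -9, 0, -5]
  [33, 14, 22, 19, 14, 14, 0]
D(6):
  [0, -11, -7, 4, -11, -2, -7]
  [19, 0, 4, 15, 0, 9, 4]
  [15, -4, 0, 11, -4, 5, 0]
  [5, -14, -10, 0, -14, -5, -10]
  [19, 0, 4, 15, 0, 9, 4]
  [10, -9, -5, 6, -9, 0, -5]
  [24, 5, 9, 19, 5, 14, 0]
D(7):
  [0, -11, -7, 4, -11, -2, -7]
  [19, 0, 4, 15, 0, 9, 4]
  [15, -4, 0, 11, -4, 5, 0]
  [5, -14, -10, 0, -14, -5, -10]
  [19, 0, 4, 15, 0, 9, 4]
  [10, -9, -5, 6, -9, 0, -5]
  [24, 5, 9, 19, 5, 14, 0]
Answer: G* = [[0, -11, -7, 4, -11, -2, -7], [19, 0, 4, 15, 0, 9, 4], [15, -4, 0, 11, -4, 5, 0], [5, -14, -10, 0, -14, -5, -10], [19, 0, 4, 15, 0, 9, 4], [10, -9, -5, 6, -9, 0, -5], [24, 5, 9, 19, 5, 14, 0]]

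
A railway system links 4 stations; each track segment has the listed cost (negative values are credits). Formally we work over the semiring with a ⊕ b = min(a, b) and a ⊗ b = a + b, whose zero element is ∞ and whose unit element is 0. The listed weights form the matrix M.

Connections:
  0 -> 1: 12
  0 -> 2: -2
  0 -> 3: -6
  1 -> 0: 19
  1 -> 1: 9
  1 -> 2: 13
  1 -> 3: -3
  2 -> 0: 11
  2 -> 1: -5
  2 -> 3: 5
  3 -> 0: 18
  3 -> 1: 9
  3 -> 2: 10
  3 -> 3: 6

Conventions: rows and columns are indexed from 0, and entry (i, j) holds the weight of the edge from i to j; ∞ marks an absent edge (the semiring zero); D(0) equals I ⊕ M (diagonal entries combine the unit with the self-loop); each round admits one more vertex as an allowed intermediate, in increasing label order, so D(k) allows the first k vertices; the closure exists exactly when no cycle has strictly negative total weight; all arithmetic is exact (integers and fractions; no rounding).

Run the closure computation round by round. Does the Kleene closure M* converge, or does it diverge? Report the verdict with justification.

D(0):
  [0, 12, -2, -6]
  [19, 0, 13, -3]
  [11, -5, 0, 5]
  [18, 9, 10, 0]
D(1):
  [0, 12, -2, -6]
  [19, 0, 13, -3]
  [11, -5, 0, 5]
  [18, 9, 10, 0]
D(2):
  [0, 12, -2, -6]
  [19, 0, 13, -3]
  [11, -5, 0, -8]
  [18, 9, 10, 0]
D(3):
  [0, -7, -2, -10]
  [19, 0, 13, -3]
  [11, -5, 0, -8]
  [18, 5, 10, 0]
D(4):
  [0, -7, -2, -10]
  [15, 0, 7, -3]
  [10, -5, 0, -8]
  [18, 5, 10, 0]
Key observation: every diagonal entry stays at the unit through all rounds, so no improving cycle exists.
Answer: CONVERGES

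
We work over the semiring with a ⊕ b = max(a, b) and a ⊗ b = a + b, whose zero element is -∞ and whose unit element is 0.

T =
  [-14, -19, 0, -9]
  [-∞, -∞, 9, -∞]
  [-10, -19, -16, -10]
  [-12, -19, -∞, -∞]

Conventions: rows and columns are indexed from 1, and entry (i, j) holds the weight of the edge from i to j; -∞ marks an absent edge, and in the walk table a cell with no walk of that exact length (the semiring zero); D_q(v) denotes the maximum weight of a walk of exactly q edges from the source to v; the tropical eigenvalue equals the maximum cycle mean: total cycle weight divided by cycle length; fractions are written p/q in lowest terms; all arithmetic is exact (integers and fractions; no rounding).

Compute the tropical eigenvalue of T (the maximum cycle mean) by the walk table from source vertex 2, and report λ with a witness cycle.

q=0: [-∞, 0, -∞, -∞]
q=1: [-∞, -∞, 9, -∞]
q=2: [-1, -10, -7, -1]
q=3: [-13, -20, -1, -10]
q=4: [-11, -20, -11, -11]
Optimal cycle mean attained by: cycle 1->3->1, total 0 + (-10), length 2.
Answer: λ = -5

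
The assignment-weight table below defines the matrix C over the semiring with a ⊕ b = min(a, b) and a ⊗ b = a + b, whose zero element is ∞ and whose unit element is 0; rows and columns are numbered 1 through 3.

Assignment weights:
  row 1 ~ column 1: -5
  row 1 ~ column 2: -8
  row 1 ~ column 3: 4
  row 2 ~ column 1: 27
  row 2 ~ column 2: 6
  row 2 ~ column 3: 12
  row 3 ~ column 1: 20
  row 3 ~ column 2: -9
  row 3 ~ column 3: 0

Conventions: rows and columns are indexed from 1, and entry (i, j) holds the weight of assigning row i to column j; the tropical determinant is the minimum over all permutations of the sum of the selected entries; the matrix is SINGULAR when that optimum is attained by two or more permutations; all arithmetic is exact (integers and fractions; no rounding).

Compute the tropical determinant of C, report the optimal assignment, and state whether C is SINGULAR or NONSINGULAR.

σ = (1, 2, 3): (-5) + 6 + 0 = 1
σ = (1, 3, 2): (-5) + 12 + (-9) = -2
σ = (2, 1, 3): (-8) + 27 + 0 = 19
σ = (2, 3, 1): (-8) + 12 + 20 = 24
σ = (3, 1, 2): 4 + 27 + (-9) = 22
σ = (3, 2, 1): 4 + 6 + 20 = 30
Optimal value attained by: σ = (1, 3, 2).
Answer: det⊕(C) = -2; verdict: NONSINGULAR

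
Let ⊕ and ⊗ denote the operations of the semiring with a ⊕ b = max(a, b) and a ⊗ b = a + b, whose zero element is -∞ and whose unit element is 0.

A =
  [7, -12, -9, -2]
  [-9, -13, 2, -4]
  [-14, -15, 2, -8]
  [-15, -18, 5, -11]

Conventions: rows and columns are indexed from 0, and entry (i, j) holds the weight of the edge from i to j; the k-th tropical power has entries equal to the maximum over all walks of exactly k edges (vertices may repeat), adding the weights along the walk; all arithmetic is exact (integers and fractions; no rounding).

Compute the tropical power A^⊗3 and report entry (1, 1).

A^⊗2:
  [14, -5, 3, 5]
  [-2, -13, 4, -6]
  [-7, -13, 4, -6]
  [-8, -10, 7, -3]
A^⊗3:
  [21, 2, 10, 12]
  [5, -11, 6, -4]
  [0, -11, 6, -4]
  [-1, -8, 9, -1]
Key observation: the optimum is the walk 1->2->2->1, with weight 2 + 2 + (-15) = -11.
Optimal value attained by: walk 1->2->2->1.
Answer: (A^⊗3)[1][1] = -11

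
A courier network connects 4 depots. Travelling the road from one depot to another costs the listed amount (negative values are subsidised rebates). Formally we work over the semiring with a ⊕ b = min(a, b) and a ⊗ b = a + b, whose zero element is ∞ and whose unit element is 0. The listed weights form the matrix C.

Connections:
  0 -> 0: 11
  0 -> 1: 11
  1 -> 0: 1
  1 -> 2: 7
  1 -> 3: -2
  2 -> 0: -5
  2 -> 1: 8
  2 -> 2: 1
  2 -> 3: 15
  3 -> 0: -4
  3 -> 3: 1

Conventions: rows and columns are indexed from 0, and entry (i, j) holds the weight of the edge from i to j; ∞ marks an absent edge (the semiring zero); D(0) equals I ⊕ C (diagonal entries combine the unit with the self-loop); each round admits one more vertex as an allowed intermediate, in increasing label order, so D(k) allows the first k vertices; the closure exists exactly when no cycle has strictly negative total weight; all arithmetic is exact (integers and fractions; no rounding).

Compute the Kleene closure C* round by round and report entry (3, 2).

D(0):
  [0, 11, ∞, ∞]
  [1, 0, 7, -2]
  [-5, 8, 0, 15]
  [-4, ∞, ∞, 0]
D(1):
  [0, 11, ∞, ∞]
  [1, 0, 7, -2]
  [-5, 6, 0, 15]
  [-4, 7, ∞, 0]
D(2):
  [0, 11, 18, 9]
  [1, 0, 7, -2]
  [-5, 6, 0, 4]
  [-4, 7, 14, 0]
D(3):
  [0, 11, 18, 9]
  [1, 0, 7, -2]
  [-5, 6, 0, 4]
  [-4, 7, 14, 0]
D(4):
  [0, 11, 18, 9]
  [-6, 0, 7, -2]
  [-5, 6, 0, 4]
  [-4, 7, 14, 0]
Answer: C*[3][2] = 14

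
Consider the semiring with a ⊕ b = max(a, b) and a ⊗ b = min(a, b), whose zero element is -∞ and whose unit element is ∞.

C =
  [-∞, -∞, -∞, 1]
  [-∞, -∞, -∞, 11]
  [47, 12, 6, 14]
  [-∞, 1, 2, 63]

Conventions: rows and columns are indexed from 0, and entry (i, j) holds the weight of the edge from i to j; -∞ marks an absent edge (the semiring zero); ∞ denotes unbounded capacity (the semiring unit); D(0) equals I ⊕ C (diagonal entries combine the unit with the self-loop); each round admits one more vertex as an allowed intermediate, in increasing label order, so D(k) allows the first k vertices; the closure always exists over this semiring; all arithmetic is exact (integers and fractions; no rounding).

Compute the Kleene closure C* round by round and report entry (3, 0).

D(0):
  [∞, -∞, -∞, 1]
  [-∞, ∞, -∞, 11]
  [47, 12, ∞, 14]
  [-∞, 1, 2, ∞]
D(1):
  [∞, -∞, -∞, 1]
  [-∞, ∞, -∞, 11]
  [47, 12, ∞, 14]
  [-∞, 1, 2, ∞]
D(2):
  [∞, -∞, -∞, 1]
  [-∞, ∞, -∞, 11]
  [47, 12, ∞, 14]
  [-∞, 1, 2, ∞]
D(3):
  [∞, -∞, -∞, 1]
  [-∞, ∞, -∞, 11]
  [47, 12, ∞, 14]
  [2, 2, 2, ∞]
D(4):
  [∞, 1, 1, 1]
  [2, ∞, 2, 11]
  [47, 12, ∞, 14]
  [2, 2, 2, ∞]
Answer: C*[3][0] = 2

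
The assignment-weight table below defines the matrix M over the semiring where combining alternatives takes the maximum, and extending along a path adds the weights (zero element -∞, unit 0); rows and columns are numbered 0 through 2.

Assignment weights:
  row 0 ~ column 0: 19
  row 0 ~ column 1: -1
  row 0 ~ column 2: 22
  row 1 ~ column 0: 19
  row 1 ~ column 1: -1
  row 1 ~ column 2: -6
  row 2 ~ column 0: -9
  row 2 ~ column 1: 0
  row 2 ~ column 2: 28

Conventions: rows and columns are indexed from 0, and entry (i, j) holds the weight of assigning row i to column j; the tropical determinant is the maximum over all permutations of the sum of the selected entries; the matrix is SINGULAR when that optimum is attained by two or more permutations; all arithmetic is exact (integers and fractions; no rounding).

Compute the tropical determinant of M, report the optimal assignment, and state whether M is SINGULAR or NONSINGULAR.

σ = (0, 1, 2): 19 + (-1) + 28 = 46
σ = (0, 2, 1): 19 + (-6) + 0 = 13
σ = (1, 0, 2): (-1) + 19 + 28 = 46
σ = (1, 2, 0): (-1) + (-6) + (-9) = -16
σ = (2, 0, 1): 22 + 19 + 0 = 41
σ = (2, 1, 0): 22 + (-1) + (-9) = 12
Optimal value attained by: σ = (0, 1, 2).
Answer: det⊕(M) = 46; verdict: SINGULAR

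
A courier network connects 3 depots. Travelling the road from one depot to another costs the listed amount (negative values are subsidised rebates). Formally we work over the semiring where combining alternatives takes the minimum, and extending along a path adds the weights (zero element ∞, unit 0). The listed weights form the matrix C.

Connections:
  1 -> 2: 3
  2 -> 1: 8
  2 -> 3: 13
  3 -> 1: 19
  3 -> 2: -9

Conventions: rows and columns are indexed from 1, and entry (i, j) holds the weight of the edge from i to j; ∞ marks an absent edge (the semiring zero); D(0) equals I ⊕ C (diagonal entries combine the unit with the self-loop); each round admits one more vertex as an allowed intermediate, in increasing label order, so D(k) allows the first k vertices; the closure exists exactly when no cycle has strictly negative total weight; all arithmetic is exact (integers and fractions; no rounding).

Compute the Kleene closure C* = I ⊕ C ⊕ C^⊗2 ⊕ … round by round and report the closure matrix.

D(0):
  [0, 3, ∞]
  [8, 0, 13]
  [19, -9, 0]
D(1):
  [0, 3, ∞]
  [8, 0, 13]
  [19, -9, 0]
D(2):
  [0, 3, 16]
  [8, 0, 13]
  [-1, -9, 0]
D(3):
  [0, 3, 16]
  [8, 0, 13]
  [-1, -9, 0]
Answer: C* = [[0, 3, 16], [8, 0, 13], [-1, -9, 0]]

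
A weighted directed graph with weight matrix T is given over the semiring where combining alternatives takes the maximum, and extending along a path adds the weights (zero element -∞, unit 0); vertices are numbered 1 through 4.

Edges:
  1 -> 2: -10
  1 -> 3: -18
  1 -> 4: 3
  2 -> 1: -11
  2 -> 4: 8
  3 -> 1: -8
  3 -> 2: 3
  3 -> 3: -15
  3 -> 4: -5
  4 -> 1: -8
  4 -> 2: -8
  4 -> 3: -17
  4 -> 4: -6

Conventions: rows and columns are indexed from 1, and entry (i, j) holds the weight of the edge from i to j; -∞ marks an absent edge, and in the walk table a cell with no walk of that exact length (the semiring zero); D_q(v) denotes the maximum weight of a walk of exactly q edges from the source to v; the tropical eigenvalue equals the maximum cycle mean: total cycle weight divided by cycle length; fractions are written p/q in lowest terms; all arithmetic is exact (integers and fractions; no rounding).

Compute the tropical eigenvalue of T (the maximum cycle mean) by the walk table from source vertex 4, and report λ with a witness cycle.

q=0: [-∞, -∞, -∞, 0]
q=1: [-8, -8, -17, -6]
q=2: [-14, -14, -23, 0]
q=3: [-8, -8, -17, -6]
q=4: [-14, -14, -23, 0]
Optimal cycle mean attained by: cycle 2->4->2, total 8 + (-8), length 2.
Answer: λ = 0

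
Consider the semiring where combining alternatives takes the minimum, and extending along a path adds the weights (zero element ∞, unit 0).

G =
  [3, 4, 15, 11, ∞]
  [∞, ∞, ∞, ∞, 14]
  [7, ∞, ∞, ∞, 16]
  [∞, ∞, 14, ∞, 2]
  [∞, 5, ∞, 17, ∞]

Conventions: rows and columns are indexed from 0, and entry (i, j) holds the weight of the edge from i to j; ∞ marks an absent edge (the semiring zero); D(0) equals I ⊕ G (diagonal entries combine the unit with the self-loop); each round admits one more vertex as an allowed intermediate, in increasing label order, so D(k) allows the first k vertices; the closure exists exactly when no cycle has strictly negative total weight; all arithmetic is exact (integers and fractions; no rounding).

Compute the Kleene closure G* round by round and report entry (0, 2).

D(0):
  [0, 4, 15, 11, ∞]
  [∞, 0, ∞, ∞, 14]
  [7, ∞, 0, ∞, 16]
  [∞, ∞, 14, 0, 2]
  [∞, 5, ∞, 17, 0]
D(1):
  [0, 4, 15, 11, ∞]
  [∞, 0, ∞, ∞, 14]
  [7, 11, 0, 18, 16]
  [∞, ∞, 14, 0, 2]
  [∞, 5, ∞, 17, 0]
D(2):
  [0, 4, 15, 11, 18]
  [∞, 0, ∞, ∞, 14]
  [7, 11, 0, 18, 16]
  [∞, ∞, 14, 0, 2]
  [∞, 5, ∞, 17, 0]
D(3):
  [0, 4, 15, 11, 18]
  [∞, 0, ∞, ∞, 14]
  [7, 11, 0, 18, 16]
  [21, 25, 14, 0, 2]
  [∞, 5, ∞, 17, 0]
D(4):
  [0, 4, 15, 11, 13]
  [∞, 0, ∞, ∞, 14]
  [7, 11, 0, 18, 16]
  [21, 25, 14, 0, 2]
  [38, 5, 31, 17, 0]
D(5):
  [0, 4, 15, 11, 13]
  [52, 0, 45, 31, 14]
  [7, 11, 0, 18, 16]
  [21, 7, 14, 0, 2]
  [38, 5, 31, 17, 0]
Answer: G*[0][2] = 15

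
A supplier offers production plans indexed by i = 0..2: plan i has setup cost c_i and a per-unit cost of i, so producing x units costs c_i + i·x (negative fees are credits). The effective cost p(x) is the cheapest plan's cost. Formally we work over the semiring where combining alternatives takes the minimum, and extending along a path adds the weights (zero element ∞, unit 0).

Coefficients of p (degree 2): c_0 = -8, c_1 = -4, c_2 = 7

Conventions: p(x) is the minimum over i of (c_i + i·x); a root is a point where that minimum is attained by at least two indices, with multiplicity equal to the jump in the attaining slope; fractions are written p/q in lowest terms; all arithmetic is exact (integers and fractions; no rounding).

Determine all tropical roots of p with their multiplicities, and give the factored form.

hull edge (i=0, c=-8) to (i=1, c=-4): slope 4, span 1
hull edge (i=1, c=-4) to (i=2, c=7): slope 11, span 1
Factored form: p(x) = 7 ⊗ (x ⊕ (-11)) ⊗ (x ⊕ (-4))
Answer: roots = -11 (mult 1), -4 (mult 1)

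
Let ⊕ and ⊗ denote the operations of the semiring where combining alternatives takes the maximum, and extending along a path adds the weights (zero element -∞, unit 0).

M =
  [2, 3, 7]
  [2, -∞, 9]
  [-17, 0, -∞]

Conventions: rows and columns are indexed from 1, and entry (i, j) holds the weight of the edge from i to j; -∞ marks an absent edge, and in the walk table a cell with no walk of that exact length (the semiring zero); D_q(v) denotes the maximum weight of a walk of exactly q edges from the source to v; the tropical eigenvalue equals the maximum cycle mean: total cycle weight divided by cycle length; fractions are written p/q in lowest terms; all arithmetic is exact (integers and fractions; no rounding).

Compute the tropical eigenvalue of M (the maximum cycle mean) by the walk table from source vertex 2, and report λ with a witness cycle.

q=0: [-∞, 0, -∞]
q=1: [2, -∞, 9]
q=2: [4, 9, 9]
q=3: [11, 9, 18]
Optimal cycle mean attained by: cycle 2->3->2, total 9 + 0, length 2.
Answer: λ = 9/2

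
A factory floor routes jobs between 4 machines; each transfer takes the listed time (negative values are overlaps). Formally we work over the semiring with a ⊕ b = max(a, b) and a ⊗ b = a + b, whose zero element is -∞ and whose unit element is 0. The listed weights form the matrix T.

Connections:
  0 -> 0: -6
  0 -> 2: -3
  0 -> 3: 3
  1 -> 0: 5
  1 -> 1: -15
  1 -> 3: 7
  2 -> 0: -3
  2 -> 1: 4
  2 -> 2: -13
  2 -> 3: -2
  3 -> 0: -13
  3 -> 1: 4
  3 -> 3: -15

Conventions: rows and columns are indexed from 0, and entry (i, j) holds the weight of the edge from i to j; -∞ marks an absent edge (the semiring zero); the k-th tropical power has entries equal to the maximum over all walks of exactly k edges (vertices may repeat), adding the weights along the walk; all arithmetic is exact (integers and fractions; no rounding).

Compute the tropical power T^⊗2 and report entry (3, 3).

T^⊗2:
  [-6, 7, -9, -3]
  [-1, 11, 2, 8]
  [9, 2, -6, 11]
  [9, -11, -16, 11]
Key observation: the optimum is the walk 3->1->3, with weight 4 + 7 = 11.
Optimal value attained by: walk 3->1->3.
Answer: (T^⊗2)[3][3] = 11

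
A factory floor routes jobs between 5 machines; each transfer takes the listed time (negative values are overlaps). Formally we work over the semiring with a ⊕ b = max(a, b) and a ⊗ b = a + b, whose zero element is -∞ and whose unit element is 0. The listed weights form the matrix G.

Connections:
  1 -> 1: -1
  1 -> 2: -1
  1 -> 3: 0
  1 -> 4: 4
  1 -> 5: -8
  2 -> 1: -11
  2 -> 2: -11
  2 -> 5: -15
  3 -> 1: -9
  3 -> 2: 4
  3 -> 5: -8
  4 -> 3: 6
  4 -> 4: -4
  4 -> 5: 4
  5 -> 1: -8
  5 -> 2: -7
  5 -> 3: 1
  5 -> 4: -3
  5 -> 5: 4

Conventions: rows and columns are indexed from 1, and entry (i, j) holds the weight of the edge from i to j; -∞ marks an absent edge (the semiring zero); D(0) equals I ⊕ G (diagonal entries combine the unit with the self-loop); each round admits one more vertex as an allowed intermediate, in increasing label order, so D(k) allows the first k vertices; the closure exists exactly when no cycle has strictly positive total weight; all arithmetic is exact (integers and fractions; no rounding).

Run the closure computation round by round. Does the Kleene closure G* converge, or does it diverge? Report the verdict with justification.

Detection: at round 0, diagonal entry (5, 5) turns strictly positive.
Key observation: the cycle 5->5 has total weight 4, which is strictly positive.
Answer: DIVERGES — positive cycle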